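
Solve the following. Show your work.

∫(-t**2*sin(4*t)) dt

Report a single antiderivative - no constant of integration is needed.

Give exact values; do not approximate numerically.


Step 1. Integrate ∫(-t**2*sin(4*t)) dt by parts with u = t**2, dv = (-sin(4*t)) dt, so v = cos(4*t)/4: now t**2*cos(4*t)/4 + ∫(-t*cos(4*t)/2) dt.
Step 2. Integrate ∫(-t*cos(4*t)/2) dt by parts with u = t, dv = (-cos(4*t)/2) dt, so v = -sin(4*t)/8: now t**2*cos(4*t)/4 - t*sin(4*t)/8 + ∫(sin(4*t)/8) dt.
Step 3. Evaluate the standard form: now t**2*cos(4*t)/4 - t*sin(4*t)/8 - cos(4*t)/32.
Answer: t**2*cos(4*t)/4 - t*sin(4*t)/8 - cos(4*t)/32.


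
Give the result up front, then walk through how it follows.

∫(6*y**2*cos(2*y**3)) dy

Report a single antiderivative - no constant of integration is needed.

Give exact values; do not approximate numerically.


The answer is sin(2*y**3).
Step 1. Substitute u = y**3, turning ∫(6*y**2*cos(2*y**3)) dy into ∫(2*cos(2*u)) du: now ∫(2*cos(2*u)) du.
Step 2. Evaluate the standard form: now sin(2*u).
Step 3. Substitute back u = y**3: now sin(2*y**3).
Answer: sin(2*y**3).


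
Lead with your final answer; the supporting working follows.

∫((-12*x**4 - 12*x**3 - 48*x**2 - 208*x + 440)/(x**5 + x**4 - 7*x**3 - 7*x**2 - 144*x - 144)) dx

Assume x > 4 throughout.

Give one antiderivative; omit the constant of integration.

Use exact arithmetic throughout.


The answer is -5*log(x - 4) - 4*log(x + 1) - 3*log(x + 4) + 4*atan(x/3)/3.
Step 1. Decompose ∫((-12*x**4 - 12*x**3 - 48*x**2 - 208*x + 440)/(x**5 + x**4 - 7*x**3 - 7*x**2 - 144*x - 144)) dx by partial fractions, (-12*x**4 - 12*x**3 - 48*x**2 - 208*x + 440)/(x**5 + x**4 - 7*x**3 - 7*x**2 - 144*x - 144) = 4/(x**2 + 9) - 3/(x + 4) - 4/(x + 1) - 5/(x - 4): now ∫(-5/(x - 4)) dx + ∫(-4/(x + 1)) dx + ∫(-3/(x + 4)) dx + ∫(4/(x**2 + 9)) dx.
Step 2. Evaluate the standard form [assuming x > 4]: now -5*log(x - 4) + ∫(-4/(x + 1)) dx + ∫(-3/(x + 4)) dx + ∫(4/(x**2 + 9)) dx.
Step 3. Evaluate the standard form [assuming x > -1]: now -5*log(x - 4) - 4*log(x + 1) + ∫(-3/(x + 4)) dx + ∫(4/(x**2 + 9)) dx.
Step 4. Evaluate the standard form [assuming x > -4]: now -5*log(x - 4) - 4*log(x + 1) - 3*log(x + 4) + ∫(4/(x**2 + 9)) dx.
Step 5. Evaluate the standard form: now -5*log(x - 4) - 4*log(x + 1) - 3*log(x + 4) + 4*atan(x/3)/3.
Answer: -5*log(x - 4) - 4*log(x + 1) - 3*log(x + 4) + 4*atan(x/3)/3.


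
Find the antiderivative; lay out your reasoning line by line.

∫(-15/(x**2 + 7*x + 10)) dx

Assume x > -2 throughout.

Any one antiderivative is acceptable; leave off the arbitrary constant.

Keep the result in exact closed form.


Step 1. Decompose ∫(-15/(x**2 + 7*x + 10)) dx by partial fractions, -15/(x**2 + 7*x + 10) = 5/(x + 5) - 5/(x + 2): now ∫(-5/(x + 2)) dx + ∫(5/(x + 5)) dx.
Step 2. Evaluate the standard form [assuming x > -5]: now 5*log(x + 5) + ∫(-5/(x + 2)) dx.
Step 3. Evaluate the standard form [assuming x > -2]: now -5*log(x + 2) + 5*log(x + 5).
Answer: -5*log(x + 2) + 5*log(x + 5).


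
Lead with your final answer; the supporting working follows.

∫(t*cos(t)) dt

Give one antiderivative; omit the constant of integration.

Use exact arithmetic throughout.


The answer is t*sin(t) + cos(t).
Step 1. Integrate ∫(t*cos(t)) dt by parts with u = t, dv = (cos(t)) dt, so v = sin(t): now t*sin(t) + ∫(-sin(t)) dt.
Step 2. Evaluate the standard form: now t*sin(t) + cos(t).
Answer: t*sin(t) + cos(t).


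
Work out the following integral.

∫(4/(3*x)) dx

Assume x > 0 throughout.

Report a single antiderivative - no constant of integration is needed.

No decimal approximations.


Answer: 4*log(x)/3.


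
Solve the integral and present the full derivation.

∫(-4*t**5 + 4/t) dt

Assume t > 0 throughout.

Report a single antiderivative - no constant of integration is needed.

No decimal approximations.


Step 1. Rewrite: now ∫(4/t) dt + ∫(-4*t**5) dt.
Step 2. Evaluate the standard form: now -2*t**6/3 + ∫(4/t) dt.
Step 3. Evaluate the standard form [assuming t > 0]: now -2*t**6/3 + 4*log(t).
Answer: -2*t**6/3 + 4*log(t).


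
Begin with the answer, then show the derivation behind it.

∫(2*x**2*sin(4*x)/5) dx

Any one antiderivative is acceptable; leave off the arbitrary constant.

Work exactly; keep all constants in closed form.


The answer is -x**2*cos(4*x)/10 + x*sin(4*x)/20 + cos(4*x)/80.
Step 1. Integrate ∫(2*x**2*sin(4*x)/5) dx by parts with u = x**2, dv = (2*sin(4*x)/5) dx, so v = -cos(4*x)/10: now -x**2*cos(4*x)/10 + ∫(x*cos(4*x)/5) dx.
Step 2. Integrate ∫(x*cos(4*x)/5) dx by parts with u = x, dv = (cos(4*x)/5) dx, so v = sin(4*x)/20: now -x**2*cos(4*x)/10 + x*sin(4*x)/20 + ∫(-sin(4*x)/20) dx.
Step 3. Evaluate the standard form: now -x**2*cos(4*x)/10 + x*sin(4*x)/20 + cos(4*x)/80.
Answer: -x**2*cos(4*x)/10 + x*sin(4*x)/20 + cos(4*x)/80.


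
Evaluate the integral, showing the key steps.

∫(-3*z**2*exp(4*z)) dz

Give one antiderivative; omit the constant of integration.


Step 1. Integrate ∫(-3*z**2*exp(4*z)) dz by parts with u = z**2, dv = (-3*exp(4*z)) dz, so v = -3*exp(4*z)/4: now -3*z**2*exp(4*z)/4 + ∫(3*z*exp(4*z)/2) dz.
Step 2. Integrate ∫(3*z*exp(4*z)/2) dz by parts with u = z, dv = (3*exp(4*z)/2) dz, so v = 3*exp(4*z)/8: now -3*z**2*exp(4*z)/4 + 3*z*exp(4*z)/8 + ∫(-3*exp(4*z)/8) dz.
Step 3. Evaluate the standard form: now -3*z**2*exp(4*z)/4 + 3*z*exp(4*z)/8 - 3*exp(4*z)/32.
Answer: -3*z**2*exp(4*z)/4 + 3*z*exp(4*z)/8 - 3*exp(4*z)/32.


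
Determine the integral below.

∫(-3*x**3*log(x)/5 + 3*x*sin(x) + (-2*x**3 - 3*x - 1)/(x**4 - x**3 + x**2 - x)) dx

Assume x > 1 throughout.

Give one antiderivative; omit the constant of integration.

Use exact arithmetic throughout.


Answer: -3*x**4*log(x)/20 + 3*x**4/80 - 3*x*cos(x) + log(x) - 3*log(x - 1) + 3*sin(x) + atan(x).


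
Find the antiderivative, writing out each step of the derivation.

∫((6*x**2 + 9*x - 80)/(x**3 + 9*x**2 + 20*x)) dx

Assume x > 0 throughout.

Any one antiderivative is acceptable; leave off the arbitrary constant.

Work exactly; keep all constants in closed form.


Step 1. Decompose ∫((6*x**2 + 9*x - 80)/(x**3 + 9*x**2 + 20*x)) dx by partial fractions, (6*x**2 + 9*x - 80)/(x**3 + 9*x**2 + 20*x) = 5/(x + 5) + 5/(x + 4) - 4/x: now ∫(-4/x) dx + ∫(5/(x + 4)) dx + ∫(5/(x + 5)) dx.
Step 2. Evaluate the standard form [assuming x > -4]: now 5*log(x + 4) + ∫(-4/x) dx + ∫(5/(x + 5)) dx.
Step 3. Evaluate the standard form [assuming x > -5]: now 5*log(x + 4) + 5*log(x + 5) + ∫(-4/x) dx.
Step 4. Evaluate the standard form [assuming x > 0]: now -4*log(x) + 5*log(x + 4) + 5*log(x + 5).
Answer: -4*log(x) + 5*log(x + 4) + 5*log(x + 5).


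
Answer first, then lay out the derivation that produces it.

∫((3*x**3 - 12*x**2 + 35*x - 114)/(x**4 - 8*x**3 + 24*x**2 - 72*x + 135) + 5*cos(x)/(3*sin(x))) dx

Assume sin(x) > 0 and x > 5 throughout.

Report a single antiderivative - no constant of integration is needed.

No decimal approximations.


The answer is 2*log(x - 5) + log(x - 3) + 5*log(sin(x))/3 - atan(x/3)/3.
Step 1. Rewrite: now ∫((3*x**3 - 12*x**2 + 35*x - 114)/(x**4 - 8*x**3 + 24*x**2 - 72*x + 135)) dx + ∫(5*cos(x)/(3*sin(x))) dx.
Step 2. Substitute u = sin(x), turning ∫(5*cos(x)/(3*sin(x))) dx into ∫(5/(3*u)) du: now ∫(5/(3*u)) du + ∫((3*x**3 - 12*x**2 + 35*x - 114)/(x**4 - 8*x**3 + 24*x**2 - 72*x + 135)) dx.
Step 3. Evaluate the standard form [assuming u > 0]: now 5*log(u)/3 + ∫((3*x**3 - 12*x**2 + 35*x - 114)/(x**4 - 8*x**3 + 24*x**2 - 72*x + 135)) dx.
Step 4. Substitute back u = sin(x): now 5*log(sin(x))/3 + ∫((3*x**3 - 12*x**2 + 35*x - 114)/(x**4 - 8*x**3 + 24*x**2 - 72*x + 135)) dx.
Step 5. Decompose ∫((3*x**3 - 12*x**2 + 35*x - 114)/(x**4 - 8*x**3 + 24*x**2 - 72*x + 135)) dx by partial fractions, (3*x**3 - 12*x**2 + 35*x - 114)/(x**4 - 8*x**3 + 24*x**2 - 72*x + 135) = -1/(x**2 + 9) + 1/(x - 3) + 2/(x - 5): now 5*log(sin(x))/3 + ∫(2/(x - 5)) dx + ∫(1/(x - 3)) dx + ∫(-1/(x**2 + 9)) dx.
Step 6. Evaluate the standard form [assuming x > 3]: now log(x - 3) + 5*log(sin(x))/3 + ∫(2/(x - 5)) dx + ∫(-1/(x**2 + 9)) dx.
Step 7. Evaluate the standard form [assuming x > 5]: now 2*log(x - 5) + log(x - 3) + 5*log(sin(x))/3 + ∫(-1/(x**2 + 9)) dx.
Step 8. Evaluate the standard form: now 2*log(x - 5) + log(x - 3) + 5*log(sin(x))/3 - atan(x/3)/3.
Answer: 2*log(x - 5) + log(x - 3) + 5*log(sin(x))/3 - atan(x/3)/3.


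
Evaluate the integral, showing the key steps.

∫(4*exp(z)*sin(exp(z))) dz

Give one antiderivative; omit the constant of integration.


Step 1. Substitute u = exp(z), turning ∫(4*exp(z)*sin(exp(z))) dz into ∫(4*sin(u)) du: now ∫(4*sin(u)) du.
Step 2. Evaluate the standard form: now -4*cos(u).
Step 3. Substitute back u = exp(z): now -4*cos(exp(z)).
Answer: -4*cos(exp(z)).


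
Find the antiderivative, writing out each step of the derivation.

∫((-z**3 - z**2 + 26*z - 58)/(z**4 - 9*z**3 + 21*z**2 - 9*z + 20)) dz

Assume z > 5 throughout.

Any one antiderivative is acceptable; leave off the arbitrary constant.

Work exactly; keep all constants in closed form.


Step 1. Decompose ∫((-z**3 - z**2 + 26*z - 58)/(z**4 - 9*z**3 + 21*z**2 - 9*z + 20)) dz by partial fractions, (-z**3 - z**2 + 26*z - 58)/(z**4 - 9*z**3 + 21*z**2 - 9*z + 20) = -3/(z**2 + 1) + 2/(z - 4) - 3/(z - 5): now ∫(-3/(z - 5)) dz + ∫(2/(z - 4)) dz + ∫(-3/(z**2 + 1)) dz.
Step 2. Evaluate the standard form [assuming z > 5]: now -3*log(z - 5) + ∫(2/(z - 4)) dz + ∫(-3/(z**2 + 1)) dz.
Step 3. Evaluate the standard form [assuming z > 4]: now -3*log(z - 5) + 2*log(z - 4) + ∫(-3/(z**2 + 1)) dz.
Step 4. Evaluate the standard form: now -3*log(z - 5) + 2*log(z - 4) - 3*atan(z).
Answer: -3*log(z - 5) + 2*log(z - 4) - 3*atan(z).


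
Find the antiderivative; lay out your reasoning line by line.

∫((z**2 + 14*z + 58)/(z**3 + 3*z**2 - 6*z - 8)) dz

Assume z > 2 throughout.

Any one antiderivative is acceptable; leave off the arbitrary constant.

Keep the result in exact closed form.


Step 1. Decompose ∫((z**2 + 14*z + 58)/(z**3 + 3*z**2 - 6*z - 8)) dz by partial fractions, (z**2 + 14*z + 58)/(z**3 + 3*z**2 - 6*z - 8) = 1/(z + 4) - 5/(z + 1) + 5/(z - 2): now ∫(5/(z - 2)) dz + ∫(-5/(z + 1)) dz + ∫(1/(z + 4)) dz.
Step 2. Evaluate the standard form [assuming z > -4]: now log(z + 4) + ∫(5/(z - 2)) dz + ∫(-5/(z + 1)) dz.
Step 3. Evaluate the standard form [assuming z > 2]: now 5*log(z - 2) + log(z + 4) + ∫(-5/(z + 1)) dz.
Step 4. Evaluate the standard form [assuming z > -1]: now 5*log(z - 2) - 5*log(z + 1) + log(z + 4).
Answer: 5*log(z - 2) - 5*log(z + 1) + log(z + 4).


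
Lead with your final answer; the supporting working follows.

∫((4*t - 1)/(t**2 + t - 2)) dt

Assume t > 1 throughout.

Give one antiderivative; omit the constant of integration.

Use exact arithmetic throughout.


The answer is log(t - 1) + 3*log(t + 2).
Step 1. Decompose ∫((4*t - 1)/(t**2 + t - 2)) dt by partial fractions, (4*t - 1)/(t**2 + t - 2) = 3/(t + 2) + 1/(t - 1): now ∫(1/(t - 1)) dt + ∫(3/(t + 2)) dt.
Step 2. Evaluate the standard form [assuming t > 1]: now log(t - 1) + ∫(3/(t + 2)) dt.
Step 3. Evaluate the standard form [assuming t > -2]: now log(t - 1) + 3*log(t + 2).
Answer: log(t - 1) + 3*log(t + 2).


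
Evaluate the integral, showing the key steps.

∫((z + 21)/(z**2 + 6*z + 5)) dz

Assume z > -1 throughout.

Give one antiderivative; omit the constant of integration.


Step 1. Decompose ∫((z + 21)/(z**2 + 6*z + 5)) dz by partial fractions, (z + 21)/(z**2 + 6*z + 5) = -4/(z + 5) + 5/(z + 1): now ∫(5/(z + 1)) dz + ∫(-4/(z + 5)) dz.
Step 2. Evaluate the standard form [assuming z > -1]: now 5*log(z + 1) + ∫(-4/(z + 5)) dz.
Step 3. Evaluate the standard form [assuming z > -5]: now 5*log(z + 1) - 4*log(z + 5).
Answer: 5*log(z + 1) - 4*log(z + 5).


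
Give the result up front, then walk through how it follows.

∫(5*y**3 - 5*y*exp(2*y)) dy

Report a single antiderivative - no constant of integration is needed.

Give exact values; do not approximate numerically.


The answer is 5*y**4/4 - 5*y*exp(2*y)/2 + 5*exp(2*y)/4.
Step 1. Rewrite: now ∫(5*y**3) dy + ∫(-5*y*exp(2*y)) dy.
Step 2. Integrate ∫(-5*y*exp(2*y)) dy by parts with u = y, dv = (-5*exp(2*y)) dy, so v = -5*exp(2*y)/2: now -5*y*exp(2*y)/2 + ∫(5*y**3) dy + ∫(5*exp(2*y)/2) dy.
Step 3. Evaluate the standard form: now -5*y*exp(2*y)/2 + 5*exp(2*y)/4 + ∫(5*y**3) dy.
Step 4. Evaluate the standard form: now 5*y**4/4 - 5*y*exp(2*y)/2 + 5*exp(2*y)/4.
Answer: 5*y**4/4 - 5*y*exp(2*y)/2 + 5*exp(2*y)/4.


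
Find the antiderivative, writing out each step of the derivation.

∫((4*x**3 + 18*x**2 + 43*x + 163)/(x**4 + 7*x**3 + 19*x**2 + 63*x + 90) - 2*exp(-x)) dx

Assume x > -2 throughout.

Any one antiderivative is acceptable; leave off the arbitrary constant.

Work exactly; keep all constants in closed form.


Step 1. Rewrite: now ∫((4*x**3 + 18*x**2 + 43*x + 163)/(x**4 + 7*x**3 + 19*x**2 + 63*x + 90)) dx + ∫(-2*exp(-x)) dx.
Step 2. Decompose ∫((4*x**3 + 18*x**2 + 43*x + 163)/(x**4 + 7*x**3 + 19*x**2 + 63*x + 90)) dx by partial fractions, (4*x**3 + 18*x**2 + 43*x + 163)/(x**4 + 7*x**3 + 19*x**2 + 63*x + 90) = 1/(x**2 + 9) + 1/(x + 5) + 3/(x + 2): now ∫(3/(x + 2)) dx + ∫(1/(x + 5)) dx + ∫(1/(x**2 + 9)) dx + ∫(-2*exp(-x)) dx.
Step 3. Evaluate the standard form [assuming x > -5]: now log(x + 5) + ∫(3/(x + 2)) dx + ∫(1/(x**2 + 9)) dx + ∫(-2*exp(-x)) dx.
Step 4. Evaluate the standard form [assuming x > -2]: now 3*log(x + 2) + log(x + 5) + ∫(1/(x**2 + 9)) dx + ∫(-2*exp(-x)) dx.
Step 5. Evaluate the standard form: now 3*log(x + 2) + log(x + 5) + atan(x/3)/3 + ∫(-2*exp(-x)) dx.
Step 6. Evaluate the standard form: now 3*log(x + 2) + log(x + 5) + atan(x/3)/3 + 2*exp(-x).
Answer: 3*log(x + 2) + log(x + 5) + atan(x/3)/3 + 2*exp(-x).


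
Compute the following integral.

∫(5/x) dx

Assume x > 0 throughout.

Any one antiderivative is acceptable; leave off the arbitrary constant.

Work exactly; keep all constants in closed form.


Answer: 5*log(x).


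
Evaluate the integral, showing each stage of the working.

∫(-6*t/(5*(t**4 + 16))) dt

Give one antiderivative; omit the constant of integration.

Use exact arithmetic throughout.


Step 1. Substitute u = t**2, turning ∫(-6*t/(5*(t**4 + 16))) dt into ∫(-3/(5*(u**2 + 16))) du: now ∫(-3/(5*(u**2 + 16))) du.
Step 2. Evaluate the standard form: now -3*atan(u/4)/20.
Step 3. Substitute back u = t**2: now -3*atan(t**2/4)/20.
Answer: -3*atan(t**2/4)/20.


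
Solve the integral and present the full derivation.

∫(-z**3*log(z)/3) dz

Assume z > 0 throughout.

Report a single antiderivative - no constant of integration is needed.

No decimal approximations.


Step 1. Integrate ∫(-z**3*log(z)/3) dz by parts with u = log(z), dv = (-z**3/3) dz, so v = -z**4/12 [assuming z > 0]: now -z**4*log(z)/12 + ∫(z**3/12) dz.
Step 2. Evaluate the standard form: now -z**4*log(z)/12 + z**4/48.
Answer: -z**4*log(z)/12 + z**4/48.


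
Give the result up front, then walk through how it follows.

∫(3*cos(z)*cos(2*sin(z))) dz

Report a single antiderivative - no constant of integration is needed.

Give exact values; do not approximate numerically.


The answer is 3*sin(2*sin(z))/2.
Step 1. Substitute u = sin(z), turning ∫(3*cos(z)*cos(2*sin(z))) dz into ∫(3*cos(2*u)) du: now ∫(3*cos(2*u)) du.
Step 2. Evaluate the standard form: now 3*sin(2*u)/2.
Step 3. Substitute back u = sin(z): now 3*sin(2*sin(z))/2.
Answer: 3*sin(2*sin(z))/2.


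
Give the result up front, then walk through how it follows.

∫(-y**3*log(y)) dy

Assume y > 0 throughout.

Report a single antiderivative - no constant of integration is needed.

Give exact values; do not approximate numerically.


The answer is -y**4*log(y)/4 + y**4/16.
Step 1. Integrate ∫(-y**3*log(y)) dy by parts with u = log(y), dv = (-y**3) dy, so v = -y**4/4 [assuming y > 0]: now -y**4*log(y)/4 + ∫(y**3/4) dy.
Step 2. Evaluate the standard form: now -y**4*log(y)/4 + y**4/16.
Answer: -y**4*log(y)/4 + y**4/16.


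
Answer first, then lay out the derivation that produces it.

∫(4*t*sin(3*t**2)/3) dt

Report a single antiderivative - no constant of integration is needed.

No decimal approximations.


The answer is -2*cos(3*t**2)/9.
Step 1. Substitute u = t**2, turning ∫(4*t*sin(3*t**2)/3) dt into ∫(2*sin(3*u)/3) du: now ∫(2*sin(3*u)/3) du.
Step 2. Evaluate the standard form: now -2*cos(3*u)/9.
Step 3. Substitute back u = t**2: now -2*cos(3*t**2)/9.
Answer: -2*cos(3*t**2)/9.


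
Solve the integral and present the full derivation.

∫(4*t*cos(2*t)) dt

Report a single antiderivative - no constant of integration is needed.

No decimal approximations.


Step 1. Integrate ∫(4*t*cos(2*t)) dt by parts with u = t, dv = (4*cos(2*t)) dt, so v = 2*sin(2*t): now 2*t*sin(2*t) + ∫(-2*sin(2*t)) dt.
Step 2. Evaluate the standard form: now 2*t*sin(2*t) + cos(2*t).
Answer: 2*t*sin(2*t) + cos(2*t).


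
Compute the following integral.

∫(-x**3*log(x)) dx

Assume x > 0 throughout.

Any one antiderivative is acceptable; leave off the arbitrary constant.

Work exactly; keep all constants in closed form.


Answer: -x**4*log(x)/4 + x**4/16.


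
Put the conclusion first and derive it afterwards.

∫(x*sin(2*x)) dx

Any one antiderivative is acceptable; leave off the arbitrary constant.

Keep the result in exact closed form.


The answer is -x*cos(2*x)/2 + sin(2*x)/4.
Step 1. Integrate ∫(x*sin(2*x)) dx by parts with u = x, dv = (sin(2*x)) dx, so v = -cos(2*x)/2: now -x*cos(2*x)/2 + ∫(cos(2*x)/2) dx.
Step 2. Evaluate the standard form: now -x*cos(2*x)/2 + sin(2*x)/4.
Answer: -x*cos(2*x)/2 + sin(2*x)/4.


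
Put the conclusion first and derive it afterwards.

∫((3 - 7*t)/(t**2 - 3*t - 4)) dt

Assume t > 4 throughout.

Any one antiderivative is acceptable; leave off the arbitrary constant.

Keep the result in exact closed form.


The answer is -5*log(t - 4) - 2*log(t + 1).
Step 1. Decompose ∫((3 - 7*t)/(t**2 - 3*t - 4)) dt by partial fractions, (3 - 7*t)/(t**2 - 3*t - 4) = -2/(t + 1) - 5/(t - 4): now ∫(-5/(t - 4)) dt + ∫(-2/(t + 1)) dt.
Step 2. Evaluate the standard form [assuming t > 4]: now -5*log(t - 4) + ∫(-2/(t + 1)) dt.
Step 3. Evaluate the standard form [assuming t > -1]: now -5*log(t - 4) - 2*log(t + 1).
Answer: -5*log(t - 4) - 2*log(t + 1).


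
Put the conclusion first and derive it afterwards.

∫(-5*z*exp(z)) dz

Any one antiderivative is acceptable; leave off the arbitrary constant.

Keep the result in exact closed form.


The answer is -5*z*exp(z) + 5*exp(z).
Step 1. Integrate ∫(-5*z*exp(z)) dz by parts with u = z, dv = (-5*exp(z)) dz, so v = -5*exp(z): now -5*z*exp(z) + ∫(5*exp(z)) dz.
Step 2. Evaluate the standard form: now -5*z*exp(z) + 5*exp(z).
Answer: -5*z*exp(z) + 5*exp(z).


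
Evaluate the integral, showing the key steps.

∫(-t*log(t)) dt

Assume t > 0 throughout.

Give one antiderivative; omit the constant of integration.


Step 1. Integrate ∫(-t*log(t)) dt by parts with u = log(t), dv = (-t) dt, so v = -t**2/2 [assuming t > 0]: now -t**2*log(t)/2 + ∫(t/2) dt.
Step 2. Evaluate the standard form: now -t**2*log(t)/2 + t**2/4.
Answer: -t**2*log(t)/2 + t**2/4.


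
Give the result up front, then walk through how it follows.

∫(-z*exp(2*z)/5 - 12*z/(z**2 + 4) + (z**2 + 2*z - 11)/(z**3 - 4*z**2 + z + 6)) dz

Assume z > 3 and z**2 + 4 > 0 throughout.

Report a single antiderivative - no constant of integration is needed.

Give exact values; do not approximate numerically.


The answer is -z*exp(2*z)/10 + exp(2*z)/20 + log(z - 3) + log(z - 2) - log(z + 1) - 6*log(z**2 + 4).
Step 1. Rewrite: now ∫(-12*z/(z**2 + 4)) dz + ∫(-z*exp(2*z)/5) dz + ∫((z**2 + 2*z - 11)/(z**3 - 4*z**2 + z + 6)) dz.
Step 2. Integrate ∫(-z*exp(2*z)/5) dz by parts with u = z, dv = (-exp(2*z)/5) dz, so v = -exp(2*z)/10: now -z*exp(2*z)/10 + ∫(-12*z/(z**2 + 4)) dz + ∫((z**2 + 2*z - 11)/(z**3 - 4*z**2 + z + 6)) dz + ∫(exp(2*z)/10) dz.
Step 3. Evaluate the standard form: now -z*exp(2*z)/10 + exp(2*z)/20 + ∫(-12*z/(z**2 + 4)) dz + ∫((z**2 + 2*z - 11)/(z**3 - 4*z**2 + z + 6)) dz.
Step 4. Substitute u = z**2 + 4, turning ∫(-12*z/(z**2 + 4)) dz into ∫(-6/u) du: now -z*exp(2*z)/10 + exp(2*z)/20 + ∫(-6/u) du + ∫((z**2 + 2*z - 11)/(z**3 - 4*z**2 + z + 6)) dz.
Step 5. Evaluate the standard form [assuming u > 0]: now -z*exp(2*z)/10 + exp(2*z)/20 - 6*log(u) + ∫((z**2 + 2*z - 11)/(z**3 - 4*z**2 + z + 6)) dz.
Step 6. Substitute back u = z**2 + 4: now -z*exp(2*z)/10 + exp(2*z)/20 - 6*log(z**2 + 4) + ∫((z**2 + 2*z - 11)/(z**3 - 4*z**2 + z + 6)) dz.
Step 7. Decompose ∫((z**2 + 2*z - 11)/(z**3 - 4*z**2 + z + 6)) dz by partial fractions, (z**2 + 2*z - 11)/(z**3 - 4*z**2 + z + 6) = -1/(z + 1) + 1/(z - 2) + 1/(z - 3): now -z*exp(2*z)/10 + exp(2*z)/20 - 6*log(z**2 + 4) + ∫(1/(z - 3)) dz + ∫(1/(z - 2)) dz + ∫(-1/(z + 1)) dz.
Step 8. Evaluate the standard form [assuming z > 2]: now -z*exp(2*z)/10 + exp(2*z)/20 + log(z - 2) - 6*log(z**2 + 4) + ∫(1/(z - 3)) dz + ∫(-1/(z + 1)) dz.
Step 9. Evaluate the standard form [assuming z > 3]: now -z*exp(2*z)/10 + exp(2*z)/20 + log(z - 3) + log(z - 2) - 6*log(z**2 + 4) + ∫(-1/(z + 1)) dz.
Step 10. Evaluate the standard form [assuming z > -1]: now -z*exp(2*z)/10 + exp(2*z)/20 + log(z - 3) + log(z - 2) - log(z + 1) - 6*log(z**2 + 4).
Answer: -z*exp(2*z)/10 + exp(2*z)/20 + log(z - 3) + log(z - 2) - log(z + 1) - 6*log(z**2 + 4).


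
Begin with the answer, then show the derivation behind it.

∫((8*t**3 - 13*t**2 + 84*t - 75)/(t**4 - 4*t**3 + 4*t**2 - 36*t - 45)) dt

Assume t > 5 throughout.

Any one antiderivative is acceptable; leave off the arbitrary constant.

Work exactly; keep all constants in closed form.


The answer is 5*log(t - 5) + 3*log(t + 1) - atan(t/3).
Step 1. Decompose ∫((8*t**3 - 13*t**2 + 84*t - 75)/(t**4 - 4*t**3 + 4*t**2 - 36*t - 45)) dt by partial fractions, (8*t**3 - 13*t**2 + 84*t - 75)/(t**4 - 4*t**3 + 4*t**2 - 36*t - 45) = -3/(t**2 + 9) + 3/(t + 1) + 5/(t - 5): now ∫(5/(t - 5)) dt + ∫(3/(t + 1)) dt + ∫(-3/(t**2 + 9)) dt.
Step 2. Evaluate the standard form [assuming t > -1]: now 3*log(t + 1) + ∫(5/(t - 5)) dt + ∫(-3/(t**2 + 9)) dt.
Step 3. Evaluate the standard form [assuming t > 5]: now 5*log(t - 5) + 3*log(t + 1) + ∫(-3/(t**2 + 9)) dt.
Step 4. Evaluate the standard form: now 5*log(t - 5) + 3*log(t + 1) - atan(t/3).
Answer: 5*log(t - 5) + 3*log(t + 1) - atan(t/3).


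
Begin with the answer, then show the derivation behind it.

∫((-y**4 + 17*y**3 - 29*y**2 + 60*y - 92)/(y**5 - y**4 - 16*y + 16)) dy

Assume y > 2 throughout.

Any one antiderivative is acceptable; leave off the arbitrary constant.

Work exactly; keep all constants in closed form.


The answer is log(y - 2) + 3*log(y - 1) - 5*log(y + 2) + atan(y/2)/2.
Step 1. Decompose ∫((-y**4 + 17*y**3 - 29*y**2 + 60*y - 92)/(y**5 - y**4 - 16*y + 16)) dy by partial fractions, (-y**4 + 17*y**3 - 29*y**2 + 60*y - 92)/(y**5 - y**4 - 16*y + 16) = 1/(y**2 + 4) - 5/(y + 2) + 3/(y - 1) + 1/(y - 2): now ∫(1/(y - 2)) dy + ∫(3/(y - 1)) dy + ∫(-5/(y + 2)) dy + ∫(1/(y**2 + 4)) dy.
Step 2. Evaluate the standard form [assuming y > 1]: now 3*log(y - 1) + ∫(1/(y - 2)) dy + ∫(-5/(y + 2)) dy + ∫(1/(y**2 + 4)) dy.
Step 3. Evaluate the standard form [assuming y > 2]: now log(y - 2) + 3*log(y - 1) + ∫(-5/(y + 2)) dy + ∫(1/(y**2 + 4)) dy.
Step 4. Evaluate the standard form [assuming y > -2]: now log(y - 2) + 3*log(y - 1) - 5*log(y + 2) + ∫(1/(y**2 + 4)) dy.
Step 5. Evaluate the standard form: now log(y - 2) + 3*log(y - 1) - 5*log(y + 2) + atan(y/2)/2.
Answer: log(y - 2) + 3*log(y - 1) - 5*log(y + 2) + atan(y/2)/2.


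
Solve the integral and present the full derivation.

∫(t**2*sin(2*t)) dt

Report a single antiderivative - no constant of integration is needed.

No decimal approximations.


Step 1. Integrate ∫(t**2*sin(2*t)) dt by parts with u = t**2, dv = (sin(2*t)) dt, so v = -cos(2*t)/2: now -t**2*cos(2*t)/2 + ∫(t*cos(2*t)) dt.
Step 2. Integrate ∫(t*cos(2*t)) dt by parts with u = t, dv = (cos(2*t)) dt, so v = sin(2*t)/2: now -t**2*cos(2*t)/2 + t*sin(2*t)/2 + ∫(-sin(2*t)/2) dt.
Step 3. Evaluate the standard form: now -t**2*cos(2*t)/2 + t*sin(2*t)/2 + cos(2*t)/4.
Answer: -t**2*cos(2*t)/2 + t*sin(2*t)/2 + cos(2*t)/4.


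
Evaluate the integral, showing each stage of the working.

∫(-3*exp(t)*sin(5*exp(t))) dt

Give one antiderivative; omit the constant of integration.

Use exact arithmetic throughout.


Step 1. Substitute u = exp(t), turning ∫(-3*exp(t)*sin(5*exp(t))) dt into ∫(-3*sin(5*u)) du: now ∫(-3*sin(5*u)) du.
Step 2. Evaluate the standard form: now 3*cos(5*u)/5.
Step 3. Substitute back u = exp(t): now 3*cos(5*exp(t))/5.
Answer: 3*cos(5*exp(t))/5.


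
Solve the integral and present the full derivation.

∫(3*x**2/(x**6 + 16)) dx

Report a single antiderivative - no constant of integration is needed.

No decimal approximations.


Step 1. Substitute u = x**3, turning ∫(3*x**2/(x**6 + 16)) dx into ∫(1/(u**2 + 16)) du: now ∫(1/(u**2 + 16)) du.
Step 2. Evaluate the standard form: now atan(u/4)/4.
Step 3. Substitute back u = x**3: now atan(x**3/4)/4.
Answer: atan(x**3/4)/4.


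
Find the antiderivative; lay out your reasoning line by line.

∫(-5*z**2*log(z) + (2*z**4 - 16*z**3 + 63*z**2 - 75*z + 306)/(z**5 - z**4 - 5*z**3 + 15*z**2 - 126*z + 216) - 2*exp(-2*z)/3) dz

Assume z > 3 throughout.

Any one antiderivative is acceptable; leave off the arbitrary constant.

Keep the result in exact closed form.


Step 1. Rewrite: now ∫(-5*z**2*log(z)) dz + ∫((2*z**4 - 16*z**3 + 63*z**2 - 75*z + 306)/(z**5 - z**4 - 5*z**3 + 15*z**2 - 126*z + 216)) dz + ∫(-2*exp(-2*z)/3) dz.
Step 2. Evaluate the standard form: now ∫(-5*z**2*log(z)) dz + ∫((2*z**4 - 16*z**3 + 63*z**2 - 75*z + 306)/(z**5 - z**4 - 5*z**3 + 15*z**2 - 126*z + 216)) dz + exp(-2*z)/3.
Step 3. Integrate ∫(-5*z**2*log(z)) dz by parts with u = log(z), dv = (-5*z**2) dz, so v = -5*z**3/3 [assuming z > 0]: now -5*z**3*log(z)/3 + ∫(5*z**2/3) dz + ∫((2*z**4 - 16*z**3 + 63*z**2 - 75*z + 306)/(z**5 - z**4 - 5*z**3 + 15*z**2 - 126*z + 216)) dz + exp(-2*z)/3.
Step 4. Evaluate the standard form: now -5*z**3*log(z)/3 + 5*z**3/9 + ∫((2*z**4 - 16*z**3 + 63*z**2 - 75*z + 306)/(z**5 - z**4 - 5*z**3 + 15*z**2 - 126*z + 216)) dz + exp(-2*z)/3.
Step 5. Decompose ∫((2*z**4 - 16*z**3 + 63*z**2 - 75*z + 306)/(z**5 - z**4 - 5*z**3 + 15*z**2 - 126*z + 216)) dz by partial fractions, (2*z**4 - 16*z**3 + 63*z**2 - 75*z + 306)/(z**5 - z**4 - 5*z**3 + 15*z**2 - 126*z + 216) = -3/(z**2 + 9) + 3/(z + 4) - 4/(z - 2) + 3/(z - 3): now -5*z**3*log(z)/3 + 5*z**3/9 + ∫(3/(z - 3)) dz + ∫(-4/(z - 2)) dz + ∫(3/(z + 4)) dz + ∫(-3/(z**2 + 9)) dz + exp(-2*z)/3.
Step 6. Evaluate the standard form [assuming z > 2]: now -5*z**3*log(z)/3 + 5*z**3/9 - 4*log(z - 2) + ∫(3/(z - 3)) dz + ∫(3/(z + 4)) dz + ∫(-3/(z**2 + 9)) dz + exp(-2*z)/3.
Step 7. Evaluate the standard form [assuming z > 3]: now -5*z**3*log(z)/3 + 5*z**3/9 + 3*log(z - 3) - 4*log(z - 2) + ∫(3/(z + 4)) dz + ∫(-3/(z**2 + 9)) dz + exp(-2*z)/3.
Step 8. Evaluate the standard form [assuming z > -4]: now -5*z**3*log(z)/3 + 5*z**3/9 + 3*log(z - 3) - 4*log(z - 2) + 3*log(z + 4) + ∫(-3/(z**2 + 9)) dz + exp(-2*z)/3.
Step 9. Evaluate the standard form: now -5*z**3*log(z)/3 + 5*z**3/9 + 3*log(z - 3) - 4*log(z - 2) + 3*log(z + 4) - atan(z/3) + exp(-2*z)/3.
Answer: -5*z**3*log(z)/3 + 5*z**3/9 + 3*log(z - 3) - 4*log(z - 2) + 3*log(z + 4) - atan(z/3) + exp(-2*z)/3.


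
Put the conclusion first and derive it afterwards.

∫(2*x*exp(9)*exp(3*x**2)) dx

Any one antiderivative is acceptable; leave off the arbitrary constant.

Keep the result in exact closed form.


The answer is exp(3*x**2 + 9)/3.
Step 1. Substitute u = x**2 + 3, turning ∫(2*x*exp(9)*exp(3*x**2)) dx into ∫(exp(3*u)) du: now ∫(exp(3*u)) du.
Step 2. Evaluate the standard form: now exp(3*u)/3.
Step 3. Substitute back u = x**2 + 3: now exp(3*x**2 + 9)/3.
Answer: exp(3*x**2 + 9)/3.


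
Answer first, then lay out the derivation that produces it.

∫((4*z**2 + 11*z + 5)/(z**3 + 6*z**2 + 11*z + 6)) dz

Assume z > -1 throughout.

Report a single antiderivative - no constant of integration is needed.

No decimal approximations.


The answer is -log(z + 1) + log(z + 2) + 4*log(z + 3).
Step 1. Decompose ∫((4*z**2 + 11*z + 5)/(z**3 + 6*z**2 + 11*z + 6)) dz by partial fractions, (4*z**2 + 11*z + 5)/(z**3 + 6*z**2 + 11*z + 6) = 4/(z + 3) + 1/(z + 2) - 1/(z + 1): now ∫(-1/(z + 1)) dz + ∫(1/(z + 2)) dz + ∫(4/(z + 3)) dz.
Step 2. Evaluate the standard form [assuming z > -2]: now log(z + 2) + ∫(-1/(z + 1)) dz + ∫(4/(z + 3)) dz.
Step 3. Evaluate the standard form [assuming z > -1]: now -log(z + 1) + log(z + 2) + ∫(4/(z + 3)) dz.
Step 4. Evaluate the standard form [assuming z > -3]: now -log(z + 1) + log(z + 2) + 4*log(z + 3).
Answer: -log(z + 1) + log(z + 2) + 4*log(z + 3).


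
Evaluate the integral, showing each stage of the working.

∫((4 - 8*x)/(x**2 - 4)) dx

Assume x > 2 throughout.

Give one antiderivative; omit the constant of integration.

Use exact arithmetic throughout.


Step 1. Decompose ∫((4 - 8*x)/(x**2 - 4)) dx by partial fractions, (4 - 8*x)/(x**2 - 4) = -5/(x + 2) - 3/(x - 2): now ∫(-3/(x - 2)) dx + ∫(-5/(x + 2)) dx.
Step 2. Evaluate the standard form [assuming x > -2]: now -5*log(x + 2) + ∫(-3/(x - 2)) dx.
Step 3. Evaluate the standard form [assuming x > 2]: now -3*log(x - 2) - 5*log(x + 2).
Answer: -3*log(x - 2) - 5*log(x + 2).


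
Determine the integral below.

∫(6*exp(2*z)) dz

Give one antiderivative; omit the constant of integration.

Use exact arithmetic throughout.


Answer: 3*exp(2*z).


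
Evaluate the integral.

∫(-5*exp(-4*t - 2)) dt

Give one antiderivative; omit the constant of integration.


Answer: 5*exp(-4*t - 2)/4.


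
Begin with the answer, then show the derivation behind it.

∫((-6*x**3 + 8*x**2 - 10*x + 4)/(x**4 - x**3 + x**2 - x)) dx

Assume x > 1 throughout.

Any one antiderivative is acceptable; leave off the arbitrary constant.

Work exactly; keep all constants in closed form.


The answer is -4*log(x) - 2*log(x - 1) + 4*atan(x).
Step 1. Decompose ∫((-6*x**3 + 8*x**2 - 10*x + 4)/(x**4 - x**3 + x**2 - x)) dx by partial fractions, (-6*x**3 + 8*x**2 - 10*x + 4)/(x**4 - x**3 + x**2 - x) = 4/(x**2 + 1) - 2/(x - 1) - 4/x: now ∫(-4/x) dx + ∫(-2/(x - 1)) dx + ∫(4/(x**2 + 1)) dx.
Step 2. Evaluate the standard form [assuming x > 1]: now -2*log(x - 1) + ∫(-4/x) dx + ∫(4/(x**2 + 1)) dx.
Step 3. Evaluate the standard form [assuming x > 0]: now -4*log(x) - 2*log(x - 1) + ∫(4/(x**2 + 1)) dx.
Step 4. Evaluate the standard form: now -4*log(x) - 2*log(x - 1) + 4*atan(x).
Answer: -4*log(x) - 2*log(x - 1) + 4*atan(x).


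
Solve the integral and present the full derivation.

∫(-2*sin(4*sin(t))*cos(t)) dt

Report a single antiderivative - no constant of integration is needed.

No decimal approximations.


Step 1. Substitute u = sin(t), turning ∫(-2*sin(4*sin(t))*cos(t)) dt into ∫(-2*sin(4*u)) du: now ∫(-2*sin(4*u)) du.
Step 2. Evaluate the standard form: now cos(4*u)/2.
Step 3. Substitute back u = sin(t): now cos(4*sin(t))/2.
Answer: cos(4*sin(t))/2.


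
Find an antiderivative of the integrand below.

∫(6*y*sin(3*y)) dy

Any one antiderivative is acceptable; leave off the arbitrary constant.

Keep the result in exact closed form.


Answer: -2*y*cos(3*y) + 2*sin(3*y)/3.


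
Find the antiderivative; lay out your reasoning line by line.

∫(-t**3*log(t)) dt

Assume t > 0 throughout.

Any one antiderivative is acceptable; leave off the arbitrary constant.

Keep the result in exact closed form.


Step 1. Integrate ∫(-t**3*log(t)) dt by parts with u = log(t), dv = (-t**3) dt, so v = -t**4/4 [assuming t > 0]: now -t**4*log(t)/4 + ∫(t**3/4) dt.
Step 2. Evaluate the standard form: now -t**4*log(t)/4 + t**4/16.
Answer: -t**4*log(t)/4 + t**4/16.


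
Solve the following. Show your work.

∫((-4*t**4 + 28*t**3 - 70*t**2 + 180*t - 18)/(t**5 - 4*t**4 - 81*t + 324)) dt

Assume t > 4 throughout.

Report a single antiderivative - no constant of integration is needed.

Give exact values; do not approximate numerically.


Step 1. Decompose ∫((-4*t**4 + 28*t**3 - 70*t**2 + 180*t - 18)/(t**5 - 4*t**4 - 81*t + 324)) dt by partial fractions, (-4*t**4 + 28*t**3 - 70*t**2 + 180*t - 18)/(t**5 - 4*t**4 - 81*t + 324) = 4/(t**2 + 9) - 3/(t + 3) - 3/(t - 3) + 2/(t - 4): now ∫(2/(t - 4)) dt + ∫(-3/(t - 3)) dt + ∫(-3/(t + 3)) dt + ∫(4/(t**2 + 9)) dt.
Step 2. Evaluate the standard form [assuming t > 4]: now 2*log(t - 4) + ∫(-3/(t - 3)) dt + ∫(-3/(t + 3)) dt + ∫(4/(t**2 + 9)) dt.
Step 3. Evaluate the standard form [assuming t > 3]: now 2*log(t - 4) - 3*log(t - 3) + ∫(-3/(t + 3)) dt + ∫(4/(t**2 + 9)) dt.
Step 4. Evaluate the standard form [assuming t > -3]: now 2*log(t - 4) - 3*log(t - 3) - 3*log(t + 3) + ∫(4/(t**2 + 9)) dt.
Step 5. Evaluate the standard form: now 2*log(t - 4) - 3*log(t - 3) - 3*log(t + 3) + 4*atan(t/3)/3.
Answer: 2*log(t - 4) - 3*log(t - 3) - 3*log(t + 3) + 4*atan(t/3)/3.


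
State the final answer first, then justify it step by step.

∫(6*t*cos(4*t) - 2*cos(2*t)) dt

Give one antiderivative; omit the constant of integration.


The answer is 3*t*sin(4*t)/2 - sin(2*t) + 3*cos(4*t)/8.
Step 1. Rewrite: now ∫(6*t*cos(4*t)) dt + ∫(-2*cos(2*t)) dt.
Step 2. Evaluate the standard form: now -sin(2*t) + ∫(6*t*cos(4*t)) dt.
Step 3. Integrate ∫(6*t*cos(4*t)) dt by parts with u = t, dv = (6*cos(4*t)) dt, so v = 3*sin(4*t)/2: now 3*t*sin(4*t)/2 - sin(2*t) + ∫(-3*sin(4*t)/2) dt.
Step 4. Evaluate the standard form: now 3*t*sin(4*t)/2 - sin(2*t) + 3*cos(4*t)/8.
Answer: 3*t*sin(4*t)/2 - sin(2*t) + 3*cos(4*t)/8.


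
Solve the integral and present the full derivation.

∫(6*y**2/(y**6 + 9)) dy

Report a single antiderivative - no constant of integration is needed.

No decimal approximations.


Step 1. Substitute u = y**3, turning ∫(6*y**2/(y**6 + 9)) dy into ∫(2/(u**2 + 9)) du: now ∫(2/(u**2 + 9)) du.
Step 2. Evaluate the standard form: now 2*atan(u/3)/3.
Step 3. Substitute back u = y**3: now 2*atan(y**3/3)/3.
Answer: 2*atan(y**3/3)/3.


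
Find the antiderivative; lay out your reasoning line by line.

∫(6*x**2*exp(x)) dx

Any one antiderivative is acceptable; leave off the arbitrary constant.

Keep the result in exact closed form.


Step 1. Integrate ∫(6*x**2*exp(x)) dx by parts with u = x**2, dv = (6*exp(x)) dx, so v = 6*exp(x): now 6*x**2*exp(x) + ∫(-12*x*exp(x)) dx.
Step 2. Integrate ∫(-12*x*exp(x)) dx by parts with u = x, dv = (-12*exp(x)) dx, so v = -12*exp(x): now 6*x**2*exp(x) - 12*x*exp(x) + ∫(12*exp(x)) dx.
Step 3. Evaluate the standard form: now 6*x**2*exp(x) - 12*x*exp(x) + 12*exp(x).
Answer: 6*x**2*exp(x) - 12*x*exp(x) + 12*exp(x).


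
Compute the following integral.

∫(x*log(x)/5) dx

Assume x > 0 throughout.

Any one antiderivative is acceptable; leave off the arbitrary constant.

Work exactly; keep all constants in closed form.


Answer: x**2*log(x)/10 - x**2/20.


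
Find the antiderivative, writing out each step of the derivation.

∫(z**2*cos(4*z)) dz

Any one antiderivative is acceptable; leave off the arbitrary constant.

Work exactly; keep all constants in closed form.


Step 1. Integrate ∫(z**2*cos(4*z)) dz by parts with u = z**2, dv = (cos(4*z)) dz, so v = sin(4*z)/4: now z**2*sin(4*z)/4 + ∫(-z*sin(4*z)/2) dz.
Step 2. Integrate ∫(-z*sin(4*z)/2) dz by parts with u = z, dv = (-sin(4*z)/2) dz, so v = cos(4*z)/8: now z**2*sin(4*z)/4 + z*cos(4*z)/8 + ∫(-cos(4*z)/8) dz.
Step 3. Evaluate the standard form: now z**2*sin(4*z)/4 + z*cos(4*z)/8 - sin(4*z)/32.
Answer: z**2*sin(4*z)/4 + z*cos(4*z)/8 - sin(4*z)/32.


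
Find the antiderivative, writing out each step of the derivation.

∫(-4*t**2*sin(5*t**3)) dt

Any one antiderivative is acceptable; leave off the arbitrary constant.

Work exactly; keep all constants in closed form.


Step 1. Substitute u = t**3, turning ∫(-4*t**2*sin(5*t**3)) dt into ∫(-4*sin(5*u)/3) du: now ∫(-4*sin(5*u)/3) du.
Step 2. Evaluate the standard form: now 4*cos(5*u)/15.
Step 3. Substitute back u = t**3: now 4*cos(5*t**3)/15.
Answer: 4*cos(5*t**3)/15.


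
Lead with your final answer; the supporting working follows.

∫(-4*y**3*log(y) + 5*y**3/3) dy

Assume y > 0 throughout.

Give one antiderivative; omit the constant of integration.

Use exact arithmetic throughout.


The answer is -y**4*log(y) + 2*y**4/3.
Step 1. Rewrite: now ∫(5*y**3/3) dy + ∫(-4*y**3*log(y)) dy.
Step 2. Evaluate the standard form: now 5*y**4/12 + ∫(-4*y**3*log(y)) dy.
Step 3. Integrate ∫(-4*y**3*log(y)) dy by parts with u = log(y), dv = (-4*y**3) dy, so v = -y**4 [assuming y > 0]: now -y**4*log(y) + 5*y**4/12 + ∫(y**3) dy.
Step 4. Evaluate the standard form: now -y**4*log(y) + 2*y**4/3.
Answer: -y**4*log(y) + 2*y**4/3.


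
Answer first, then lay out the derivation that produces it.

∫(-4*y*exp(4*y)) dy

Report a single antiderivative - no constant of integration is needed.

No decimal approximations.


The answer is -y*exp(4*y) + exp(4*y)/4.
Step 1. Integrate ∫(-4*y*exp(4*y)) dy by parts with u = y, dv = (-4*exp(4*y)) dy, so v = -exp(4*y): now -y*exp(4*y) + ∫(exp(4*y)) dy.
Step 2. Evaluate the standard form: now -y*exp(4*y) + exp(4*y)/4.
Answer: -y*exp(4*y) + exp(4*y)/4.


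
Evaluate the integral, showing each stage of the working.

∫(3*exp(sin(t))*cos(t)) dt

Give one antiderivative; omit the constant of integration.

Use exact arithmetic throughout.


Step 1. Substitute u = sin(t), turning ∫(3*exp(sin(t))*cos(t)) dt into ∫(3*exp(u)) du: now ∫(3*exp(u)) du.
Step 2. Evaluate the standard form: now 3*exp(u).
Step 3. Substitute back u = sin(t): now 3*exp(sin(t)).
Answer: 3*exp(sin(t)).


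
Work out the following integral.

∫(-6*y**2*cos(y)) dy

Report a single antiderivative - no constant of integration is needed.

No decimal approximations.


Answer: -6*y**2*sin(y) - 12*y*cos(y) + 12*sin(y).


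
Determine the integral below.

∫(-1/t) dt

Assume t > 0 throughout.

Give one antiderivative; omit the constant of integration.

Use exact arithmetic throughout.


Answer: -log(t).


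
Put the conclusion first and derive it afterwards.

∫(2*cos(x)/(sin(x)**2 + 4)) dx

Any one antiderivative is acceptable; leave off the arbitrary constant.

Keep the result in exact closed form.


The answer is atan(sin(x)/2).
Step 1. Substitute u = sin(x), turning ∫(2*cos(x)/(sin(x)**2 + 4)) dx into ∫(2/(u**2 + 4)) du: now ∫(2/(u**2 + 4)) du.
Step 2. Evaluate the standard form: now atan(u/2).
Step 3. Substitute back u = sin(x): now atan(sin(x)/2).
Answer: atan(sin(x)/2).


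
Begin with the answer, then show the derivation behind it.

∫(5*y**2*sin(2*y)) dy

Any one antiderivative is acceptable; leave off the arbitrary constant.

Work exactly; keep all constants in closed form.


The answer is -5*y**2*cos(2*y)/2 + 5*y*sin(2*y)/2 + 5*cos(2*y)/4.
Step 1. Integrate ∫(5*y**2*sin(2*y)) dy by parts with u = y**2, dv = (5*sin(2*y)) dy, so v = -5*cos(2*y)/2: now -5*y**2*cos(2*y)/2 + ∫(5*y*cos(2*y)) dy.
Step 2. Integrate ∫(5*y*cos(2*y)) dy by parts with u = y, dv = (5*cos(2*y)) dy, so v = 5*sin(2*y)/2: now -5*y**2*cos(2*y)/2 + 5*y*sin(2*y)/2 + ∫(-5*sin(2*y)/2) dy.
Step 3. Evaluate the standard form: now -5*y**2*cos(2*y)/2 + 5*y*sin(2*y)/2 + 5*cos(2*y)/4.
Answer: -5*y**2*cos(2*y)/2 + 5*y*sin(2*y)/2 + 5*cos(2*y)/4.


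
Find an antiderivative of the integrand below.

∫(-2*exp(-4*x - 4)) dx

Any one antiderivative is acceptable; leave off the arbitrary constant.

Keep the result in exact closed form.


Answer: exp(-4*x - 4)/2.


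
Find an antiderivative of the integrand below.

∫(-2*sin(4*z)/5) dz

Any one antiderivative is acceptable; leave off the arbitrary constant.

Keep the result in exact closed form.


Answer: cos(4*z)/10.


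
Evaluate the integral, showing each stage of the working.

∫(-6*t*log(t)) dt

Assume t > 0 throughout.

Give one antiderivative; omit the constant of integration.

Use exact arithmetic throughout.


Step 1. Integrate ∫(-6*t*log(t)) dt by parts with u = log(t), dv = (-6*t) dt, so v = -3*t**2 [assuming t > 0]: now -3*t**2*log(t) + ∫(3*t) dt.
Step 2. Evaluate the standard form: now -3*t**2*log(t) + 3*t**2/2.
Answer: -3*t**2*log(t) + 3*t**2/2.
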